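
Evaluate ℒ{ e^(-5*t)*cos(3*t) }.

(s + 5)/((s + 5)^2 + 9)

L{cos(3t)} = s/(s^2 + 9).
By the first shifting theorem, multiplying by e^(-5t) replaces s with s + 5.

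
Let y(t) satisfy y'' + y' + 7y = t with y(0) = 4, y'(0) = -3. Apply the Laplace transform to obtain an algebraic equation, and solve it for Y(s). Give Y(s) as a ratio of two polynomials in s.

Y(s) = (4*s^3 + s^2 + 1)/(s^4 + s^3 + 7*s^2)

Take the Laplace transform of both sides.
With L{y''} = s^2 Y - s·y(0) - y'(0) and L{y'} = sY - y(0), with y(0) = 4, y'(0) = -3: the LHS transforms to (s^2 + s + 7)Y - (4*s + 1).
The right side is L{t} = s^(-2).
So (s^2 + s + 7)Y = s^(-2) + (4*s + 1).
Solve for Y(s) and write it as one ratio of polynomials.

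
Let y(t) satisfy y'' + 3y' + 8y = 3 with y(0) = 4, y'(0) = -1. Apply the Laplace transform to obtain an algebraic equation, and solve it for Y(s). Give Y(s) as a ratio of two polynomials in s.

Transform both sides with L{·}.
The derivative rules (L{y''} = s^2 Y - s·y(0) - y'(0) and L{y'} = sY - y(0), with y(0) = 4, y'(0) = -1) turn the left side into (s^2 + 3*s + 8)Y - (4*s + 11).
The right side is L{3} = 3/s.
So (s^2 + 3*s + 8)Y = 3/s + (4*s + 11).
Divide through and combine into a single rational function.

Y(s) = (4*s^2 + 11*s + 3)/(s^3 + 3*s^2 + 8*s)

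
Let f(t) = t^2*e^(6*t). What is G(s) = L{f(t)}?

L{e^(6t)} = 1/(s - 6).
Then apply L{t^2·g(t)} = (-1)^2 d^2/ds^2[H(s)] with H(s) = 1/(s - 6):
differentiating 2 times and applying the sign gives 2/(s - 6)^3.

G(s) = 2/(s - 6)^3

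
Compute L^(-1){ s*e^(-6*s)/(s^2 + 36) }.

The factor e^(-6s) signals a time shift by c = 6 (second shifting theorem).
L{cos(6t)} = s/(s^2 + 36), so L^-1{s/(s^2 + 36)} = cos(6*t).
Hence the inverse is u(t - 6) times that function evaluated at t - 6.

Heaviside(t - 6)*(cos(6*t - 36))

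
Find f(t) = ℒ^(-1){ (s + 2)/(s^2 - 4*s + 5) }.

Complete the square in the denominator: s^2 - 4*s + 5 = (s - 2)^2 + 1^2.
Split the numerator to match: s + 2 = 1·(s - 2) + 4·1.
Invert each term: 1·(s - 2)/((s - 2)^2 + 1) ↔ e^(2t)cos(t); 4·1/((s - 2)^2 + 1) ↔ 4e^(2t)sin(t).

f(t) = 4*exp(2*t)*sin(t) + exp(2*t)*cos(t)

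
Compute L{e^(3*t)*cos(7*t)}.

L{cos(7t)} = s/(s^2 + 49).
By the first shifting theorem, multiplying by e^(3t) replaces s with s - 3.

(s - 3)/((s - 3)^2 + 49)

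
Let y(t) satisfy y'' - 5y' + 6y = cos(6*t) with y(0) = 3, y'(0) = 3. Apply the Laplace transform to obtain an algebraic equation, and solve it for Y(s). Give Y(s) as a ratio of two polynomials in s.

Take the Laplace transform of both sides.
Using L{y''} = s^2 Y - s·y(0) - y'(0) and L{y'} = sY - y(0), with y(0) = 3, y'(0) = 3, the left side becomes (s^2 - 5*s + 6)Y - (3*s - 12).
The right side is L{cos(6*t)} = s/(s^2 + 36).
So (s^2 - 5*s + 6)Y = s/(s^2 + 36) + (3*s - 12).
Solve for Y(s) and write it as one ratio of polynomials.

Y(s) = (3*s^3 - 12*s^2 + 109*s - 432)/(s^4 - 5*s^3 + 42*s^2 - 180*s + 216)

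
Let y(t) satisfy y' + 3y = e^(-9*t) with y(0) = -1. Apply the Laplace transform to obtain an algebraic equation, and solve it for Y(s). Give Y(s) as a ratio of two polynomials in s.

Y(s) = (-s - 8)/(s^2 + 12*s + 27)

Apply the Laplace transform to the equation.
Using L{y'} = sY - y(0) = sY - (-1), the left side becomes (s + 3)Y - (-1).
The right side is L{e^(-9*t)} = 1/(s + 9).
So (s + 3)Y = 1/(s + 9) + (-1).
Solve for Y(s) and write it as one ratio of polynomials.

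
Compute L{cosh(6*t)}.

L{cosh(6t)} = s/(s^2 - 36).

s/(s^2 - 36)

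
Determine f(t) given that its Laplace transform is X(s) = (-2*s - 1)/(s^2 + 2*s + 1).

Factor the denominator: s^2 + 2*s + 1 = (s + 1)^2.
Partial fraction decomposition gives [-2/(s + 1)] + [(s + 1)^(-2)].
Invert each term: -2/(s + 1) ↔ -2e^(-t); 1/(s + 1)^2 ↔ t·e^(-t).

f(t) = t*exp(-t) - 2*exp(-t)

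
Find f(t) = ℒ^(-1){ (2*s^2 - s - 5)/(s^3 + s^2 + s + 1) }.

Factor the denominator: s^3 + s^2 + s + 1 = (s + 1)*(s^2 + 1).
Partial fraction decomposition gives [-1/(s + 1)] + [3*s/(s^2 + 1)] + [-4/(s^2 + 1)].
Invert each term: -1/(s + 1) ↔ -e^(-t); 3·s/(s^2 + 1) ↔ 3cos(t); -4·1/(s^2 + 1) ↔ -4sin(t).

f(t) = -4*sin(t) + 3*cos(t) - exp(-t)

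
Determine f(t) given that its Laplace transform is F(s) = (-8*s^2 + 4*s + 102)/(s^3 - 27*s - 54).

Factor the denominator: s^3 - 27*s - 54 = (s - 6)*(s + 3)^2.
Partial fraction decomposition gives [-6/(s + 3)] + [-2/(s + 3)^2] + [-2/(s - 6)].
Invert each term: -6/(s + 3) ↔ -6e^(-3t); -2/(s + 3)^2 ↔ -2t·e^(-3t); -2/(s - 6) ↔ -2e^(6t).

f(t) = -2*t*exp(-3*t) - 2*exp(6*t) - 6*exp(-3*t)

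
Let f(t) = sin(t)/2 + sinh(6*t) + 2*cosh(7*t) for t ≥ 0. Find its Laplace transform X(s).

X(s) = 2*s/(s^2 - 49) + 1/(2*(s^2 + 1)) + 6/(s^2 - 36)

Apply the Laplace transform termwise.
(2)·[L{cosh(7t)} = s/(s^2 - 49)]; (1/2)·[L{sin(t)} = 1/(s^2 + 1)]; L{sinh(6t)} = 6/(s^2 - 36).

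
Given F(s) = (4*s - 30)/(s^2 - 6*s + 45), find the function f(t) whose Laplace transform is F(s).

Complete the square in the denominator: s^2 - 6*s + 45 = (s - 3)^2 + 6^2.
Split the numerator to match: 4*s - 30 = 4·(s - 3) - 3·6.
Invert each term: 4·(s - 3)/((s - 3)^2 + 36) ↔ 4e^(3t)cos(6t); -3·6/((s - 3)^2 + 36) ↔ -3e^(3t)sin(6t).

f(t) = -3*exp(3*t)*sin(6*t) + 4*exp(3*t)*cos(6*t)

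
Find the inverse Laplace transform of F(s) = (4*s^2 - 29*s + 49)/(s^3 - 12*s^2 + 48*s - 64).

-3*t^2*exp(4*t)/2 + 3*t*exp(4*t) + 4*exp(4*t)

Factor the denominator: s^3 - 12*s^2 + 48*s - 64 = (s - 4)^3.
Partial fraction decomposition gives [4/(s - 4)] + [3/(s - 4)^2] + [-3/(s - 4)^3].
Invert each term: 4/(s - 4) ↔ 4e^(4t); 3/(s - 4)^2 ↔ 3t·e^(4t); -3/(s - 4)^3 ↔ (-3/2)t^2·e^(4t).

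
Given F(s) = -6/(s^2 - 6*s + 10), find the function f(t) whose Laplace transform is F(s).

Rewrite the denominator: s^2 - 6*s + 10 = (s - 3)^2 + 1.
The form in (s - 3) signals a first-shifting-theorem factor e^(3t).
Since L{sin(t)} = 1/(s^2 + 1), the inverse is e^(3*t)*sin(t), scaled by -6.

f(t) = -6*exp(3*t)*sin(t)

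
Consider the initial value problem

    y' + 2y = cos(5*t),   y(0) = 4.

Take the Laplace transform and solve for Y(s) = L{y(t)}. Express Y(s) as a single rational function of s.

Y(s) = (4*s^2 + s + 100)/(s^3 + 2*s^2 + 25*s + 50)

Take the Laplace transform of both sides.
The derivative rules (L{y'} = sY - y(0) = sY - 4) turn the left side into (s + 2)Y - (4).
The right side is L{cos(5*t)} = s/(s^2 + 25).
So (s + 2)Y = s/(s^2 + 25) + (4).
Divide through and combine into a single rational function.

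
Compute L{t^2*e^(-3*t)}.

L{t^2} = 2!/s^3 = 2/s^3.
By the first shifting theorem, multiplying by e^(-3t) replaces s with s + 3.

2/(s + 3)^3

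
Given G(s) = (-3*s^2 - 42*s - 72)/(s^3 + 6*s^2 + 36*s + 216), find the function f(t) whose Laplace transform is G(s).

f(t) = -3*sin(6*t) - 4*cos(6*t) + exp(-6*t)

Factor the denominator: s^3 + 6*s^2 + 36*s + 216 = (s + 6)*(s^2 + 36).
Partial fraction decomposition gives [1/(s + 6)] + [-4*s/(s^2 + 36)] + [-18/(s^2 + 36)].
Invert each term: 1/(s + 6) ↔ e^(-6t); -4·s/(s^2 + 36) ↔ -4cos(6t); -3·6/(s^2 + 36) ↔ -3sin(6t).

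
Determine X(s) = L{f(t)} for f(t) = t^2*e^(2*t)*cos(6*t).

X(s) = 2*(s - 2)*(s^2 - 4*s - 104)/(s^2 - 4*s + 40)^3

L{cos(6t)} = s/(s^2 + 36).
Multiplying by e^(2t) shifts s → s - 2, so L{e^(2*t)*cos(6*t)} = (s - 2)/((s - 2)^2 + 36).
Then apply L{t^2·g(t)} = (-1)^2 d^2/ds^2[G(s)] with G(s) = (s - 2)/((s - 2)^2 + 36):
differentiating 2 times and applying the sign gives 2*(s - 2)*(s^2 - 4*s - 104)/(s^2 - 4*s + 40)^3.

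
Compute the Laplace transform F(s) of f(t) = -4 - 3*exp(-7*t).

F(s) = -3/(s + 7) - 4/s

By linearity of the Laplace transform, transform each term separately.
L{-4} = -4/s; (-3)·[L{e^(-7t)} = 1/(s + 7)].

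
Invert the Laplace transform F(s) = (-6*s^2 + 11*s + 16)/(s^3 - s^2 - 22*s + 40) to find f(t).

Factor the denominator: s^3 - s^2 - 22*s + 40 = (s - 4)*(s - 2)*(s + 5).
Partial fraction decomposition gives [-3/(s + 5)] + [-2/(s - 4)] + [-1/(s - 2)].
Invert each term: -3/(s + 5) ↔ -3e^(-5t); -2/(s - 4) ↔ -2e^(4t); -1/(s - 2) ↔ -e^(2t).

f(t) = -2*exp(4*t) - exp(2*t) - 3*exp(-5*t)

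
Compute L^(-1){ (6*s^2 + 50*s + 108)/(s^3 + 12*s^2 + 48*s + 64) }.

Factor the denominator: s^3 + 12*s^2 + 48*s + 64 = (s + 4)^3.
Partial fraction decomposition gives [6/(s + 4)] + [2/(s + 4)^2] + [4/(s + 4)^3].
Invert each term: 6/(s + 4) ↔ 6e^(-4t); 2/(s + 4)^2 ↔ 2t·e^(-4t); 4/(s + 4)^3 ↔ (2)t^2·e^(-4t).

2*t^2*exp(-4*t) + 2*t*exp(-4*t) + 6*exp(-4*t)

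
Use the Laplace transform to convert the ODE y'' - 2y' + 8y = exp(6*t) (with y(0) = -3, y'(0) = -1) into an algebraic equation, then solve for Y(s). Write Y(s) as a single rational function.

Y(s) = (-3*s^2 + 23*s - 29)/(s^3 - 8*s^2 + 20*s - 48)

Transform both sides with L{·}.
With L{y''} = s^2 Y - s·y(0) - y'(0) and L{y'} = sY - y(0), with y(0) = -3, y'(0) = -1: the LHS transforms to (s^2 - 2*s + 8)Y - (-3*s + 5).
The right side is L{exp(6*t)} = 1/(s - 6).
So (s^2 - 2*s + 8)Y = 1/(s - 6) + (-3*s + 5).
Divide through and combine into a single rational function.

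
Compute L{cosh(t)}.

s/(s^2 - 1)

L{cosh(t)} = s/(s^2 - 1).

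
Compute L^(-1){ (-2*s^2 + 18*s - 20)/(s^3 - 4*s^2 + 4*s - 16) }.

Factor the denominator: s^3 - 4*s^2 + 4*s - 16 = (s - 4)*(s^2 + 4).
Partial fraction decomposition gives [1/(s - 4)] + [-3*s/(s^2 + 4)] + [6/(s^2 + 4)].
Invert each term: 1/(s - 4) ↔ e^(4t); -3·s/(s^2 + 4) ↔ -3cos(2t); 3·2/(s^2 + 4) ↔ 3sin(2t).

exp(4*t) + 3*sin(2*t) - 3*cos(2*t)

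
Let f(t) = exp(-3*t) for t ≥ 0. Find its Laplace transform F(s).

L{e^(-3t)} = 1/(s + 3).

F(s) = 1/(s + 3)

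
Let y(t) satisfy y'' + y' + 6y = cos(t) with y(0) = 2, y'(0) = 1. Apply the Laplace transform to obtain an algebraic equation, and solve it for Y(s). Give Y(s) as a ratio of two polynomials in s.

Y(s) = (2*s^3 + 3*s^2 + 3*s + 3)/(s^4 + s^3 + 7*s^2 + s + 6)

Laplace-transform each side.
With L{y''} = s^2 Y - s·y(0) - y'(0) and L{y'} = sY - y(0), with y(0) = 2, y'(0) = 1: the LHS transforms to (s^2 + s + 6)Y - (2*s + 3).
The right side is L{cos(t)} = s/(s^2 + 1).
So (s^2 + s + 6)Y = s/(s^2 + 1) + (2*s + 3).
Isolate Y and clear denominators.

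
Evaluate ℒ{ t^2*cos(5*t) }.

L{cos(5t)} = s/(s^2 + 25).
Then apply L{t^2·g(t)} = (-1)^2 d^2/ds^2[G(s)] with G(s) = s/(s^2 + 25):
differentiating 2 times and applying the sign gives 2*s*(s^2 - 75)/(s^2 + 25)^3.

2*s*(s^2 - 75)/(s^2 + 25)^3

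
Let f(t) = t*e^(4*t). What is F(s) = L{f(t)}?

F(s) = (s - 4)^(-2)

L{e^(4t)} = 1/(s - 4).
Then apply L{t·g(t)} = -d/ds[G(s)] with G(s) = 1/(s - 4):
differentiating 1 time and applying the sign gives (s - 4)^(-2).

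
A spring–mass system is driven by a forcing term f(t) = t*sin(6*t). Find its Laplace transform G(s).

G(s) = 12*s/(s^2 + 36)^2

L{sin(6t)} = 6/(s^2 + 36).
Then apply L{t·g(t)} = -d/ds[H(s)] with H(s) = 6/(s^2 + 36):
differentiating 1 time and applying the sign gives 12*s/(s^2 + 36)^2.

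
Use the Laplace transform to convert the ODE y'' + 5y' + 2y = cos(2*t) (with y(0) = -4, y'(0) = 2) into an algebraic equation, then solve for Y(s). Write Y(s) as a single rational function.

Laplace-transform each side.
With L{y''} = s^2 Y - s·y(0) - y'(0) and L{y'} = sY - y(0), with y(0) = -4, y'(0) = 2: the LHS transforms to (s^2 + 5*s + 2)Y - (-4*s - 18).
The right side is L{cos(2*t)} = s/(s^2 + 4).
So (s^2 + 5*s + 2)Y = s/(s^2 + 4) + (-4*s - 18).
Isolate Y and clear denominators.

Y(s) = (-4*s^3 - 18*s^2 - 15*s - 72)/(s^4 + 5*s^3 + 6*s^2 + 20*s + 8)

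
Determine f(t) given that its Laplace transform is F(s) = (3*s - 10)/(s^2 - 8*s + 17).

f(t) = 2*exp(4*t)*sin(t) + 3*exp(4*t)*cos(t)

Complete the square in the denominator: s^2 - 8*s + 17 = (s - 4)^2 + 1^2.
Split the numerator to match: 3*s - 10 = 3·(s - 4) + 2·1.
Invert each term: 3·(s - 4)/((s - 4)^2 + 1) ↔ 3e^(4t)cos(t); 2·1/((s - 4)^2 + 1) ↔ 2e^(4t)sin(t).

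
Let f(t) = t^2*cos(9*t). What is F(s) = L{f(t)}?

F(s) = 2*s*(s^2 - 243)/(s^2 + 81)^3

L{cos(9t)} = s/(s^2 + 81).
Then apply L{t^2·g(t)} = (-1)^2 d^2/ds^2[G(s)] with G(s) = s/(s^2 + 81):
differentiating 2 times and applying the sign gives 2*s*(s^2 - 243)/(s^2 + 81)^3.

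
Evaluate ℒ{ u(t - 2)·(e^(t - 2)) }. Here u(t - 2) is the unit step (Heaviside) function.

exp(-2*s)/(s - 1)

By the second shifting theorem, L{u(t - c)·g(t - c)} = e^(-cs)·H(s) with c = 2 and H(s) = L{g(t)}.
L{e^(t)} = 1/(s - 1).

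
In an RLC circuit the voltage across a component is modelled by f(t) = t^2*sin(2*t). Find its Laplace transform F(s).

L{sin(2t)} = 2/(s^2 + 4).
Then apply L{t^2·g(t)} = (-1)^2 d^2/ds^2[G(s)] with G(s) = 2/(s^2 + 4):
differentiating 2 times and applying the sign gives 4*(3*s^2 - 4)/(s^2 + 4)^3.

F(s) = 4*(3*s^2 - 4)/(s^2 + 4)^3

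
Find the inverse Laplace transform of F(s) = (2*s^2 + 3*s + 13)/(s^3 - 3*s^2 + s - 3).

Factor the denominator: s^3 - 3*s^2 + s - 3 = (s - 3)*(s^2 + 1).
Partial fraction decomposition gives [4/(s - 3)] + [-2*s/(s^2 + 1)] + [-3/(s^2 + 1)].
Invert each term: 4/(s - 3) ↔ 4e^(3t); -2·s/(s^2 + 1) ↔ -2cos(t); -3·1/(s^2 + 1) ↔ -3sin(t).

4*exp(3*t) - 3*sin(t) - 2*cos(t)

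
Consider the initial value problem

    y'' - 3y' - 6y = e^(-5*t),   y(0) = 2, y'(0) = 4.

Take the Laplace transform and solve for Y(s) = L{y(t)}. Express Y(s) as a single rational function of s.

Y(s) = (2*s^2 + 8*s - 9)/(s^3 + 2*s^2 - 21*s - 30)

Transform both sides with L{·}.
Using L{y''} = s^2 Y - s·y(0) - y'(0) and L{y'} = sY - y(0), with y(0) = 2, y'(0) = 4, the left side becomes (s^2 - 3*s - 6)Y - (2*s - 2).
The right side is L{e^(-5*t)} = 1/(s + 5).
So (s^2 - 3*s - 6)Y = 1/(s + 5) + (2*s - 2).
Isolate Y and clear denominators.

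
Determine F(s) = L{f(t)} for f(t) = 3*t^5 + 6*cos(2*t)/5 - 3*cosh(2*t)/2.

F(s) = 6*s/(5*(s^2 + 4)) - 3*s/(2*(s^2 - 4)) + 360/s^6

Apply the Laplace transform termwise.
(6/5)·[L{cos(2t)} = s/(s^2 + 4)]; (3)·[L{t^5} = 5!/s^6 = 120/s^6]; (-3/2)·[L{cosh(2t)} = s/(s^2 - 4)].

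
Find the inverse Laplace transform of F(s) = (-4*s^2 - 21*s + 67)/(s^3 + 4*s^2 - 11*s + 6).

6*t*exp(t) - 5*exp(t) + exp(-6*t)

Factor the denominator: s^3 + 4*s^2 - 11*s + 6 = (s - 1)^2*(s + 6).
Partial fraction decomposition gives [-5/(s - 1)] + [6/(s - 1)^2] + [1/(s + 6)].
Invert each term: -5/(s - 1) ↔ -5e^(t); 6/(s - 1)^2 ↔ 6t·e^(t); 1/(s + 6) ↔ e^(-6t).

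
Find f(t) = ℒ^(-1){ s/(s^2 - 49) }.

Since L{cosh(7t)} = s/(s^2 - 49), the inverse is cosh(7*t).

f(t) = cosh(7*t)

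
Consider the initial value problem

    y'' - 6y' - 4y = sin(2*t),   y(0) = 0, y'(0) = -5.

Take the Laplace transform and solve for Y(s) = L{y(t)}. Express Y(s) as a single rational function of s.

Apply the Laplace transform to the equation.
Using L{y''} = s^2 Y - s·y(0) - y'(0) and L{y'} = sY - y(0), with y(0) = 0, y'(0) = -5, the left side becomes (s^2 - 6*s - 4)Y - (-5).
The right side is L{sin(2*t)} = 2/(s^2 + 4).
So (s^2 - 6*s - 4)Y = 2/(s^2 + 4) + (-5).
Solve for Y(s) and write it as one ratio of polynomials.

Y(s) = (-5*s^2 - 18)/(s^4 - 6*s^3 - 24*s - 16)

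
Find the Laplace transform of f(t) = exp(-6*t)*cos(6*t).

(s + 6)/((s + 6)^2 + 36)

L{cos(6t)} = s/(s^2 + 36).
By the first shifting theorem, multiplying by e^(-6t) replaces s with s + 6.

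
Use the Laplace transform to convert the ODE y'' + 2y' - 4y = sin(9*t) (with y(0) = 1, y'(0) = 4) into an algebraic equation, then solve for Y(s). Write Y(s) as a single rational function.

Transform both sides with L{·}.
The derivative rules (L{y''} = s^2 Y - s·y(0) - y'(0) and L{y'} = sY - y(0), with y(0) = 1, y'(0) = 4) turn the left side into (s^2 + 2*s - 4)Y - (s + 6).
The right side is L{sin(9*t)} = 9/(s^2 + 81).
So (s^2 + 2*s - 4)Y = 9/(s^2 + 81) + (s + 6).
Divide through and combine into a single rational function.

Y(s) = (s^3 + 6*s^2 + 81*s + 495)/(s^4 + 2*s^3 + 77*s^2 + 162*s - 324)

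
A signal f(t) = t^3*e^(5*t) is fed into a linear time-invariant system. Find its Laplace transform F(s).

L{t^3} = 3!/s^4 = 6/s^4.
By the first shifting theorem, multiplying by e^(5t) replaces s with s - 5.

F(s) = 6/(s - 5)^4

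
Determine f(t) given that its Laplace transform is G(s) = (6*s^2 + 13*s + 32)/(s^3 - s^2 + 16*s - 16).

Factor the denominator: s^3 - s^2 + 16*s - 16 = (s - 1)*(s^2 + 16).
Partial fraction decomposition gives [3/(s - 1)] + [3*s/(s^2 + 16)] + [16/(s^2 + 16)].
Invert each term: 3/(s - 1) ↔ 3e^(t); 3·s/(s^2 + 16) ↔ 3cos(4t); 4·4/(s^2 + 16) ↔ 4sin(4t).

f(t) = 3*exp(t) + 4*sin(4*t) + 3*cos(4*t)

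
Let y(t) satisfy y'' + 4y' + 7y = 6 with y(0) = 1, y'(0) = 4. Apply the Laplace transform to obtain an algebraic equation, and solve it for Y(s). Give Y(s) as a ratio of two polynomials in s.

Y(s) = (s^2 + 8*s + 6)/(s^3 + 4*s^2 + 7*s)

Take the Laplace transform of both sides.
The derivative rules (L{y''} = s^2 Y - s·y(0) - y'(0) and L{y'} = sY - y(0), with y(0) = 1, y'(0) = 4) turn the left side into (s^2 + 4*s + 7)Y - (s + 8).
The right side is L{6} = 6/s.
So (s^2 + 4*s + 7)Y = 6/s + (s + 8).
Isolate Y and clear denominators.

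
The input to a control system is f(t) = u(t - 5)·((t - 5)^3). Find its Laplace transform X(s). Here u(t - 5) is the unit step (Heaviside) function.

X(s) = 6*exp(-5*s)/s^4

By the second shifting theorem, L{u(t - c)·g(t - c)} = e^(-cs)·G(s) with c = 5 and G(s) = L{g(t)}.
L{t^3} = 3!/s^4 = 6/s^4.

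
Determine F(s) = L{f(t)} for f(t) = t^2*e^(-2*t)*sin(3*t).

F(s) = 18*(s^2 + 4*s + 1)/(s^2 + 4*s + 13)^3

L{sin(3t)} = 3/(s^2 + 9).
Multiplying by e^(-2t) shifts s → s + 2, so L{e^(-2*t)*sin(3*t)} = 3/((s + 2)^2 + 9).
Then apply L{t^2·g(t)} = (-1)^2 d^2/ds^2[G(s)] with G(s) = 3/((s + 2)^2 + 9):
differentiating 2 times and applying the sign gives 18*(s^2 + 4*s + 1)/(s^2 + 4*s + 13)^3.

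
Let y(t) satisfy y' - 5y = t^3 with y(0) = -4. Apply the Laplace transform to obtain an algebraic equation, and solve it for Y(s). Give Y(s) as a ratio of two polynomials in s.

Y(s) = (-4*s^4 + 6)/(s^5 - 5*s^4)

Apply the Laplace transform to the equation.
Using L{y'} = sY - y(0) = sY - (-4), the left side becomes (s - 5)Y - (-4).
The right side is L{t^3} = 6/s^4.
So (s - 5)Y = 6/s^4 + (-4).
Solve for Y(s) and write it as one ratio of polynomials.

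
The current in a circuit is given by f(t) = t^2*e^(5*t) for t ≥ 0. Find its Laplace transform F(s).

F(s) = 2/(s - 5)^3

L{e^(5t)} = 1/(s - 5).
Then apply L{t^2·g(t)} = (-1)^2 d^2/ds^2[G(s)] with G(s) = 1/(s - 5):
differentiating 2 times and applying the sign gives 2/(s - 5)^3.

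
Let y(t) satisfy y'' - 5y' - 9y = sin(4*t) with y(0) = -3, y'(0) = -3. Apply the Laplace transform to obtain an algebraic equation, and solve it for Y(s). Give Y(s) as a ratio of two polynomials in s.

Y(s) = (-3*s^3 + 12*s^2 - 48*s + 196)/(s^4 - 5*s^3 + 7*s^2 - 80*s - 144)

Take the Laplace transform of both sides.
With L{y''} = s^2 Y - s·y(0) - y'(0) and L{y'} = sY - y(0), with y(0) = -3, y'(0) = -3: the LHS transforms to (s^2 - 5*s - 9)Y - (-3*s + 12).
The right side is L{sin(4*t)} = 4/(s^2 + 16).
So (s^2 - 5*s - 9)Y = 4/(s^2 + 16) + (-3*s + 12).
Divide through and combine into a single rational function.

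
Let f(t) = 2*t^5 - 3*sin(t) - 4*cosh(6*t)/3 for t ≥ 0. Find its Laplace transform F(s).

The transform is linear, so treat each term independently.
(2)·[L{t^5} = 5!/s^6 = 120/s^6]; (-3)·[L{sin(t)} = 1/(s^2 + 1)]; (-4/3)·[L{cosh(6t)} = s/(s^2 - 36)].

F(s) = -4*s/(3*(s^2 - 36)) - 3/(s^2 + 1) + 240/s^6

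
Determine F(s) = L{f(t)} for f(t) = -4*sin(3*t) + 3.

F(s) = -12/(s^2 + 9) + 3/s

The transform is linear, so treat each term independently.
(-4)·[L{sin(3t)} = 3/(s^2 + 9)]; L{3} = 3/s.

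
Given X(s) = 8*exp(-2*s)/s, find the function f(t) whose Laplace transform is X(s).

f(t) = Heaviside(t - 2)*(8)

The factor e^(-2s) signals a time shift by c = 2 (second shifting theorem).
L{8} = 8/s, so L^-1{8/s} = 8.
Hence the inverse is u(t - 2) times that function evaluated at t - 2.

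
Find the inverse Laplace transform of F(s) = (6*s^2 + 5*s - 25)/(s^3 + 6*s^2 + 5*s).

-5 + 6*exp(-t) + 5*exp(-5*t)

Factor the denominator: s^3 + 6*s^2 + 5*s = s*(s + 1)*(s + 5).
Partial fraction decomposition gives [6/(s + 1)] + [-5/s] + [5/(s + 5)].
Invert each term: 6/(s + 1) ↔ 6e^(-t); -5/(s - 0) ↔ -5e^(0t); 5/(s + 5) ↔ 5e^(-5t).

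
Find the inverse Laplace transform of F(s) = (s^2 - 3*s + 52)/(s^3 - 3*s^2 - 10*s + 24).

4*exp(4*t) - 5*exp(2*t) + 2*exp(-3*t)

Factor the denominator: s^3 - 3*s^2 - 10*s + 24 = (s - 4)*(s - 2)*(s + 3).
Partial fraction decomposition gives [-5/(s - 2)] + [2/(s + 3)] + [4/(s - 4)].
Invert each term: -5/(s - 2) ↔ -5e^(2t); 2/(s + 3) ↔ 2e^(-3t); 4/(s - 4) ↔ 4e^(4t).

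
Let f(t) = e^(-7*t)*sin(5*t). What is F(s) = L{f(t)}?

L{sin(5t)} = 5/(s^2 + 25).
By the first shifting theorem, multiplying by e^(-7t) replaces s with s + 7.

F(s) = 5/((s + 7)^2 + 25)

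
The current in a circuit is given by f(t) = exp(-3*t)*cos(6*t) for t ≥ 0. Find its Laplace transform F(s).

L{cos(6t)} = s/(s^2 + 36).
By the first shifting theorem, multiplying by e^(-3t) replaces s with s + 3.

F(s) = (s + 3)/((s + 3)^2 + 36)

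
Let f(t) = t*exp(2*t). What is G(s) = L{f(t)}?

G(s) = (s - 2)^(-2)

L{e^(2t)} = 1/(s - 2).
Then apply L{t·g(t)} = -d/ds[H(s)] with H(s) = 1/(s - 2):
differentiating 1 time and applying the sign gives (s - 2)^(-2).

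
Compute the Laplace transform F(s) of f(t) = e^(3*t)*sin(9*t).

L{sin(9t)} = 9/(s^2 + 81).
By the first shifting theorem, multiplying by e^(3t) replaces s with s - 3.

F(s) = 9/((s - 3)^2 + 81)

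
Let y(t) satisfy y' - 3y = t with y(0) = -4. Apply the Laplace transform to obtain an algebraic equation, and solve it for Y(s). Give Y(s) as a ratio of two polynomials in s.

Y(s) = (-4*s^2 + 1)/(s^3 - 3*s^2)

Laplace-transform each side.
Using L{y'} = sY - y(0) = sY - (-4), the left side becomes (s - 3)Y - (-4).
The right side is L{t} = s^(-2).
So (s - 3)Y = s^(-2) + (-4).
Solve for Y(s) and write it as one ratio of polynomials.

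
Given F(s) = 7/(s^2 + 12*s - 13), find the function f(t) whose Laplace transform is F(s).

f(t) = exp(-6*t)*sinh(7*t)

Rewrite the denominator: s^2 + 12*s - 13 = (s + 6)^2 - 49.
The form in (s + 6) signals a first-shifting-theorem factor e^(-6t).
Since L{sinh(7t)} = 7/(s^2 - 49), the inverse is exp(-6*t)*sinh(7*t).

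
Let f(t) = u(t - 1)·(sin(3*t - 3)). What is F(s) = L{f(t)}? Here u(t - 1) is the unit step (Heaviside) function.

F(s) = 3*exp(-s)/(s^2 + 9)

By the second shifting theorem, L{u(t - c)·g(t - c)} = e^(-cs)·G(s) with c = 1 and G(s) = L{g(t)}.
L{sin(3t)} = 3/(s^2 + 9).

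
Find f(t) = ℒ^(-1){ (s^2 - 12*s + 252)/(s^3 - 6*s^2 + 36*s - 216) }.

Factor the denominator: s^3 - 6*s^2 + 36*s - 216 = (s - 6)*(s^2 + 36).
Partial fraction decomposition gives [3/(s - 6)] + [-2*s/(s^2 + 36)] + [-24/(s^2 + 36)].
Invert each term: 3/(s - 6) ↔ 3e^(6t); -2·s/(s^2 + 36) ↔ -2cos(6t); -4·6/(s^2 + 36) ↔ -4sin(6t).

f(t) = 3*exp(6*t) - 4*sin(6*t) - 2*cos(6*t)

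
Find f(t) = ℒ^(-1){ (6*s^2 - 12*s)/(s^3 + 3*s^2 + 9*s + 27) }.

f(t) = -5*sin(3*t) + cos(3*t) + 5*exp(-3*t)

Factor the denominator: s^3 + 3*s^2 + 9*s + 27 = (s + 3)*(s^2 + 9).
Partial fraction decomposition gives [5/(s + 3)] + [s/(s^2 + 9)] + [-15/(s^2 + 9)].
Invert each term: 5/(s + 3) ↔ 5e^(-3t); 1·s/(s^2 + 9) ↔ cos(3t); -5·3/(s^2 + 9) ↔ -5sin(3t).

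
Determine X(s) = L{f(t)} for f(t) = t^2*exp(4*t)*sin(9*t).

X(s) = 54*(s^2 - 8*s - 11)/(s^2 - 8*s + 97)^3

L{sin(9t)} = 9/(s^2 + 81).
Multiplying by e^(4t) shifts s → s - 4, so L{exp(4*t)*sin(9*t)} = 9/((s - 4)^2 + 81).
Then apply L{t^2·g(t)} = (-1)^2 d^2/ds^2[G(s)] with G(s) = 9/((s - 4)^2 + 81):
differentiating 2 times and applying the sign gives 54*(s^2 - 8*s - 11)/(s^2 - 8*s + 97)^3.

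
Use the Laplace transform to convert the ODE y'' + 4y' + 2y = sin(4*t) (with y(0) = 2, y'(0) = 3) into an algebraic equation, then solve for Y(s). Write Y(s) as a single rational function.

Y(s) = (2*s^3 + 11*s^2 + 32*s + 180)/(s^4 + 4*s^3 + 18*s^2 + 64*s + 32)

Transform both sides with L{·}.
The derivative rules (L{y''} = s^2 Y - s·y(0) - y'(0) and L{y'} = sY - y(0), with y(0) = 2, y'(0) = 3) turn the left side into (s^2 + 4*s + 2)Y - (2*s + 11).
The right side is L{sin(4*t)} = 4/(s^2 + 16).
So (s^2 + 4*s + 2)Y = 4/(s^2 + 16) + (2*s + 11).
Divide through and combine into a single rational function.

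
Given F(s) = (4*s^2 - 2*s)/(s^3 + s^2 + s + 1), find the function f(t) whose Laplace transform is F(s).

f(t) = -3*sin(t) + cos(t) + 3*exp(-t)

Factor the denominator: s^3 + s^2 + s + 1 = (s + 1)*(s^2 + 1).
Partial fraction decomposition gives [3/(s + 1)] + [s/(s^2 + 1)] + [-3/(s^2 + 1)].
Invert each term: 3/(s + 1) ↔ 3e^(-t); 1·s/(s^2 + 1) ↔ cos(t); -3·1/(s^2 + 1) ↔ -3sin(t).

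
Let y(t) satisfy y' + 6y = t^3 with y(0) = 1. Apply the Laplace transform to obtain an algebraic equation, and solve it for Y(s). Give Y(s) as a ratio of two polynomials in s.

Y(s) = (s^4 + 6)/(s^5 + 6*s^4)

Transform both sides with L{·}.
Using L{y'} = sY - y(0) = sY - 1, the left side becomes (s + 6)Y - (1).
The right side is L{t^3} = 6/s^4.
So (s + 6)Y = 6/s^4 + (1).
Isolate Y and clear denominators.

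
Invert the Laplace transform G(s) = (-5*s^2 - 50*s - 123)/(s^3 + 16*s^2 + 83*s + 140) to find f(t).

Factor the denominator: s^3 + 16*s^2 + 83*s + 140 = (s + 4)*(s + 5)*(s + 7).
Partial fraction decomposition gives [-3/(s + 7)] + [-1/(s + 4)] + [-1/(s + 5)].
Invert each term: -3/(s + 7) ↔ -3e^(-7t); -1/(s + 4) ↔ -e^(-4t); -1/(s + 5) ↔ -e^(-5t).

f(t) = -exp(-4*t) - exp(-5*t) - 3*exp(-7*t)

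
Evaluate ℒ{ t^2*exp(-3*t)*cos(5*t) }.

2*(s + 3)*(s^2 + 6*s - 66)/(s^2 + 6*s + 34)^3

L{cos(5t)} = s/(s^2 + 25).
Multiplying by e^(-3t) shifts s → s + 3, so L{exp(-3*t)*cos(5*t)} = (s + 3)/((s + 3)^2 + 25).
Then apply L{t^2·g(t)} = (-1)^2 d^2/ds^2[G(s)] with G(s) = (s + 3)/((s + 3)^2 + 25):
differentiating 2 times and applying the sign gives 2*(s + 3)*(s^2 + 6*s - 66)/(s^2 + 6*s + 34)^3.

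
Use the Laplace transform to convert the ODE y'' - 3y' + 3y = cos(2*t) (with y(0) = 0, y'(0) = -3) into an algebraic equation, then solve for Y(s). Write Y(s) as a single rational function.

Y(s) = (-3*s^2 + s - 12)/(s^4 - 3*s^3 + 7*s^2 - 12*s + 12)

Transform both sides with L{·}.
With L{y''} = s^2 Y - s·y(0) - y'(0) and L{y'} = sY - y(0), with y(0) = 0, y'(0) = -3: the LHS transforms to (s^2 - 3*s + 3)Y - (-3).
The right side is L{cos(2*t)} = s/(s^2 + 4).
So (s^2 - 3*s + 3)Y = s/(s^2 + 4) + (-3).
Solve for Y(s) and write it as one ratio of polynomials.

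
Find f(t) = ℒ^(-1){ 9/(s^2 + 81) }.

f(t) = sin(9*t)

Since L{sin(9t)} = 9/(s^2 + 81), the inverse is sin(9*t).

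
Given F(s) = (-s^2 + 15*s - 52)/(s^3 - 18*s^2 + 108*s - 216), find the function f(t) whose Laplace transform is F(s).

Factor the denominator: s^3 - 18*s^2 + 108*s - 216 = (s - 6)^3.
Partial fraction decomposition gives [-1/(s - 6)] + [3/(s - 6)^2] + [2/(s - 6)^3].
Invert each term: -1/(s - 6) ↔ -e^(6t); 3/(s - 6)^2 ↔ 3t·e^(6t); 2/(s - 6)^3 ↔ (1)t^2·e^(6t).

f(t) = t^2*exp(6*t) + 3*t*exp(6*t) - exp(6*t)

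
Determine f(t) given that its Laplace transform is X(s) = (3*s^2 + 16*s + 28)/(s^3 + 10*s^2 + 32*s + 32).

Factor the denominator: s^3 + 10*s^2 + 32*s + 32 = (s + 2)*(s + 4)^2.
Partial fraction decomposition gives [1/(s + 4)] + [-6/(s + 4)^2] + [2/(s + 2)].
Invert each term: 1/(s + 4) ↔ e^(-4t); -6/(s + 4)^2 ↔ -6t·e^(-4t); 2/(s + 2) ↔ 2e^(-2t).

f(t) = -6*t*exp(-4*t) + 2*exp(-2*t) + exp(-4*t)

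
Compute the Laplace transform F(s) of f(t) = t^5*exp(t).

F(s) = 120/(s - 1)^6

L{t^5} = 5!/s^6 = 120/s^6.
By the first shifting theorem, multiplying by e^(t) replaces s with s - 1.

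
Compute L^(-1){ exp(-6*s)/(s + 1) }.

The factor e^(-6s) signals a time shift by c = 6 (second shifting theorem).
L{e^(-t)} = 1/(s + 1), so L^-1{1/(s + 1)} = exp(-t).
Hence the inverse is u(t - 6) times that function evaluated at t - 6.

Heaviside(t - 6)*(exp(-t + 6))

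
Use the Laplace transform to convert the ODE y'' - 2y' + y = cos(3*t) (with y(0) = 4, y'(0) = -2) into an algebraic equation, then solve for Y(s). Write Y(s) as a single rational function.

Y(s) = (4*s^3 - 10*s^2 + 37*s - 90)/(s^4 - 2*s^3 + 10*s^2 - 18*s + 9)

Transform both sides with L{·}.
The derivative rules (L{y''} = s^2 Y - s·y(0) - y'(0) and L{y'} = sY - y(0), with y(0) = 4, y'(0) = -2) turn the left side into (s^2 - 2*s + 1)Y - (4*s - 10).
The right side is L{cos(3*t)} = s/(s^2 + 9).
So (s^2 - 2*s + 1)Y = s/(s^2 + 9) + (4*s - 10).
Isolate Y and clear denominators.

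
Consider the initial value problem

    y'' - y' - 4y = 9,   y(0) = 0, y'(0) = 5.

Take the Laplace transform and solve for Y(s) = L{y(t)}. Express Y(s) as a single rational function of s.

Y(s) = (5*s + 9)/(s^3 - s^2 - 4*s)

Take the Laplace transform of both sides.
With L{y''} = s^2 Y - s·y(0) - y'(0) and L{y'} = sY - y(0), with y(0) = 0, y'(0) = 5: the LHS transforms to (s^2 - s - 4)Y - (5).
The right side is L{9} = 9/s.
So (s^2 - s - 4)Y = 9/s + (5).
Isolate Y and clear denominators.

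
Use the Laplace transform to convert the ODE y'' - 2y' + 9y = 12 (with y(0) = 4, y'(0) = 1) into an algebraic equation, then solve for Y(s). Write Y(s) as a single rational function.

Y(s) = (4*s^2 - 7*s + 12)/(s^3 - 2*s^2 + 9*s)

Apply the Laplace transform to the equation.
With L{y''} = s^2 Y - s·y(0) - y'(0) and L{y'} = sY - y(0), with y(0) = 4, y'(0) = 1: the LHS transforms to (s^2 - 2*s + 9)Y - (4*s - 7).
The right side is L{12} = 12/s.
So (s^2 - 2*s + 9)Y = 12/s + (4*s - 7).
Isolate Y and clear denominators.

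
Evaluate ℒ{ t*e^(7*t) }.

L{e^(7t)} = 1/(s - 7).
Then apply L{t·g(t)} = -d/ds[G(s)] with G(s) = 1/(s - 7):
differentiating 1 time and applying the sign gives (s - 7)^(-2).

(s - 7)^(-2)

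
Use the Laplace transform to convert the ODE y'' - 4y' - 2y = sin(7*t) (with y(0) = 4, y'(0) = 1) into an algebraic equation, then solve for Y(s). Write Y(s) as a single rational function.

Y(s) = (4*s^3 - 15*s^2 + 196*s - 728)/(s^4 - 4*s^3 + 47*s^2 - 196*s - 98)

Apply the Laplace transform to the equation.
The derivative rules (L{y''} = s^2 Y - s·y(0) - y'(0) and L{y'} = sY - y(0), with y(0) = 4, y'(0) = 1) turn the left side into (s^2 - 4*s - 2)Y - (4*s - 15).
The right side is L{sin(7*t)} = 7/(s^2 + 49).
So (s^2 - 4*s - 2)Y = 7/(s^2 + 49) + (4*s - 15).
Divide through and combine into a single rational function.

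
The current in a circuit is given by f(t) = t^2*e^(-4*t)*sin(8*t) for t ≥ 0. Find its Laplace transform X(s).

X(s) = 16*(3*s^2 + 24*s - 16)/(s^2 + 8*s + 80)^3

L{sin(8t)} = 8/(s^2 + 64).
Multiplying by e^(-4t) shifts s → s + 4, so L{e^(-4*t)*sin(8*t)} = 8/((s + 4)^2 + 64).
Then apply L{t^2·g(t)} = (-1)^2 d^2/ds^2[G(s)] with G(s) = 8/((s + 4)^2 + 64):
differentiating 2 times and applying the sign gives 16*(3*s^2 + 24*s - 16)/(s^2 + 8*s + 80)^3.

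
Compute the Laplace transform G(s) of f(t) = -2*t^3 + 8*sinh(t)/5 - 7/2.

G(s) = 8/(5*(s^2 - 1)) - 7/(2*s) - 12/s^4

Apply the Laplace transform termwise.
L{-7/2} = (-7/2)/s; (-2)·[L{t^3} = 3!/s^4 = 6/s^4]; (8/5)·[L{sinh(t)} = 1/(s^2 - 1)].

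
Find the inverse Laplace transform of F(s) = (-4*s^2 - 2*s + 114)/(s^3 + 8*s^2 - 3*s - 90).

Factor the denominator: s^3 + 8*s^2 - 3*s - 90 = (s - 3)*(s + 5)*(s + 6).
Partial fraction decomposition gives [-3/(s + 5)] + [1/(s - 3)] + [-2/(s + 6)].
Invert each term: -3/(s + 5) ↔ -3e^(-5t); 1/(s - 3) ↔ e^(3t); -2/(s + 6) ↔ -2e^(-6t).

exp(3*t) - 3*exp(-5*t) - 2*exp(-6*t)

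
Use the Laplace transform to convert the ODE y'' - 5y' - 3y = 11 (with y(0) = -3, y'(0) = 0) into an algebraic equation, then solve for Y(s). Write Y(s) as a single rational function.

Y(s) = (-3*s^2 + 15*s + 11)/(s^3 - 5*s^2 - 3*s)

Apply the Laplace transform to the equation.
Using L{y''} = s^2 Y - s·y(0) - y'(0) and L{y'} = sY - y(0), with y(0) = -3, y'(0) = 0, the left side becomes (s^2 - 5*s - 3)Y - (-3*s + 15).
The right side is L{11} = 11/s.
So (s^2 - 5*s - 3)Y = 11/s + (-3*s + 15).
Solve for Y(s) and write it as one ratio of polynomials.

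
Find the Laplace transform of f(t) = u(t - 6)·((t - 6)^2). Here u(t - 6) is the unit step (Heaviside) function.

By the second shifting theorem, L{u(t - c)·g(t - c)} = e^(-cs)·G(s) with c = 6 and G(s) = L{g(t)}.
L{t^2} = 2!/s^3 = 2/s^3.

2*exp(-6*s)/s^3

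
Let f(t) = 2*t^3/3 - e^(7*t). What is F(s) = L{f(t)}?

Apply the Laplace transform termwise.
(-1)·[L{e^(7t)} = 1/(s - 7)]; (2/3)·[L{t^3} = 3!/s^4 = 6/s^4].

F(s) = -1/(s - 7) + 4/s^4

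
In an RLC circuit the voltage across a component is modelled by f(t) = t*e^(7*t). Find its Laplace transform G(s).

L{t} = 1!/s^2 = 1/s^2.
By the first shifting theorem, multiplying by e^(7t) replaces s with s - 7.

G(s) = (s - 7)^(-2)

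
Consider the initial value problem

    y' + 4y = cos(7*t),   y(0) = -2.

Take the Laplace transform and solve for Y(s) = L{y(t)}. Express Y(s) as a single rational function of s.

Y(s) = (-2*s^2 + s - 98)/(s^3 + 4*s^2 + 49*s + 196)

Apply the Laplace transform to the equation.
With L{y'} = sY - y(0) = sY - (-2): the LHS transforms to (s + 4)Y - (-2).
The right side is L{cos(7*t)} = s/(s^2 + 49).
So (s + 4)Y = s/(s^2 + 49) + (-2).
Solve for Y(s) and write it as one ratio of polynomials.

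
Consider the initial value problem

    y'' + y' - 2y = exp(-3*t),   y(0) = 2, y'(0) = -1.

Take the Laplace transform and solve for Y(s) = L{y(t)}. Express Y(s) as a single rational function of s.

Y(s) = (2*s^2 + 7*s + 4)/(s^3 + 4*s^2 + s - 6)

Laplace-transform each side.
The derivative rules (L{y''} = s^2 Y - s·y(0) - y'(0) and L{y'} = sY - y(0), with y(0) = 2, y'(0) = -1) turn the left side into (s^2 + s - 2)Y - (2*s + 1).
The right side is L{exp(-3*t)} = 1/(s + 3).
So (s^2 + s - 2)Y = 1/(s + 3) + (2*s + 1).
Solve for Y(s) and write it as one ratio of polynomials.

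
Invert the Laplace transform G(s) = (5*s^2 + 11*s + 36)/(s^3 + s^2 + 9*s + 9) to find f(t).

Factor the denominator: s^3 + s^2 + 9*s + 9 = (s + 1)*(s^2 + 9).
Partial fraction decomposition gives [3/(s + 1)] + [2*s/(s^2 + 9)] + [9/(s^2 + 9)].
Invert each term: 3/(s + 1) ↔ 3e^(-t); 2·s/(s^2 + 9) ↔ 2cos(3t); 3·3/(s^2 + 9) ↔ 3sin(3t).

f(t) = 3*sin(3*t) + 2*cos(3*t) + 3*exp(-t)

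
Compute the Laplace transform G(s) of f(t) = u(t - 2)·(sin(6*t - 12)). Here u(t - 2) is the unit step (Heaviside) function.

By the second shifting theorem, L{u(t - c)·g(t - c)} = e^(-cs)·H(s) with c = 2 and H(s) = L{g(t)}.
L{sin(6t)} = 6/(s^2 + 36).

G(s) = 6*exp(-2*s)/(s^2 + 36)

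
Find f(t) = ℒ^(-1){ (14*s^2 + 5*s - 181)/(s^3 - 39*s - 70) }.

f(t) = 5*exp(7*t) + 5*exp(-2*t) + 4*exp(-5*t)

Factor the denominator: s^3 - 39*s - 70 = (s - 7)*(s + 2)*(s + 5).
Partial fraction decomposition gives [5/(s - 7)] + [4/(s + 5)] + [5/(s + 2)].
Invert each term: 5/(s - 7) ↔ 5e^(7t); 4/(s + 5) ↔ 4e^(-5t); 5/(s + 2) ↔ 5e^(-2t).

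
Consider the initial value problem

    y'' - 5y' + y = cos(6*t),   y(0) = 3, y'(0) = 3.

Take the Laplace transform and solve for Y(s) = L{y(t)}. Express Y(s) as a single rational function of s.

Y(s) = (3*s^3 - 12*s^2 + 109*s - 432)/(s^4 - 5*s^3 + 37*s^2 - 180*s + 36)

Take the Laplace transform of both sides.
The derivative rules (L{y''} = s^2 Y - s·y(0) - y'(0) and L{y'} = sY - y(0), with y(0) = 3, y'(0) = 3) turn the left side into (s^2 - 5*s + 1)Y - (3*s - 12).
The right side is L{cos(6*t)} = s/(s^2 + 36).
So (s^2 - 5*s + 1)Y = s/(s^2 + 36) + (3*s - 12).
Solve for Y(s) and write it as one ratio of polynomials.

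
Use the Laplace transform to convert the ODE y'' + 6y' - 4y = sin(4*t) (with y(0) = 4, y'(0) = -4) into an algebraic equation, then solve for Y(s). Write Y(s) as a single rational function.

Take the Laplace transform of both sides.
Using L{y''} = s^2 Y - s·y(0) - y'(0) and L{y'} = sY - y(0), with y(0) = 4, y'(0) = -4, the left side becomes (s^2 + 6*s - 4)Y - (4*s + 20).
The right side is L{sin(4*t)} = 4/(s^2 + 16).
So (s^2 + 6*s - 4)Y = 4/(s^2 + 16) + (4*s + 20).
Solve for Y(s) and write it as one ratio of polynomials.

Y(s) = (4*s^3 + 20*s^2 + 64*s + 324)/(s^4 + 6*s^3 + 12*s^2 + 96*s - 64)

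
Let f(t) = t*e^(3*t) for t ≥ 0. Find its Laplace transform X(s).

X(s) = (s - 3)^(-2)

L{e^(3t)} = 1/(s - 3).
Then apply L{t·g(t)} = -d/ds[G(s)] with G(s) = 1/(s - 3):
differentiating 1 time and applying the sign gives (s - 3)^(-2).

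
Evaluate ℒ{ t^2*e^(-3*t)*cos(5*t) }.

L{cos(5t)} = s/(s^2 + 25).
Multiplying by e^(-3t) shifts s → s + 3, so L{e^(-3*t)*cos(5*t)} = (s + 3)/((s + 3)^2 + 25).
Then apply L{t^2·g(t)} = (-1)^2 d^2/ds^2[H(s)] with H(s) = (s + 3)/((s + 3)^2 + 25):
differentiating 2 times and applying the sign gives 2*(s + 3)*(s^2 + 6*s - 66)/(s^2 + 6*s + 34)^3.

2*(s + 3)*(s^2 + 6*s - 66)/(s^2 + 6*s + 34)^3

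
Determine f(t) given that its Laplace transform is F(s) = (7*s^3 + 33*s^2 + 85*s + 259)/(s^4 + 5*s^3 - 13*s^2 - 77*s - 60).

f(t) = 5*exp(4*t) - 5*exp(-t) + 4*exp(-3*t) + 3*exp(-5*t)

Factor the denominator: s^4 + 5*s^3 - 13*s^2 - 77*s - 60 = (s - 4)*(s + 1)*(s + 3)*(s + 5).
Partial fraction decomposition gives [3/(s + 5)] + [5/(s - 4)] + [4/(s + 3)] + [-5/(s + 1)].
Invert each term: 3/(s + 5) ↔ 3e^(-5t); 5/(s - 4) ↔ 5e^(4t); 4/(s + 3) ↔ 4e^(-3t); -5/(s + 1) ↔ -5e^(-t).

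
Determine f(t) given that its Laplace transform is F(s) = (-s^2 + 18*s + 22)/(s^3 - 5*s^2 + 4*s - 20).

Factor the denominator: s^3 - 5*s^2 + 4*s - 20 = (s - 5)*(s^2 + 4).
Partial fraction decomposition gives [3/(s - 5)] + [-4*s/(s^2 + 4)] + [-2/(s^2 + 4)].
Invert each term: 3/(s - 5) ↔ 3e^(5t); -4·s/(s^2 + 4) ↔ -4cos(2t); -1·2/(s^2 + 4) ↔ -sin(2t).

f(t) = 3*exp(5*t) - sin(2*t) - 4*cos(2*t)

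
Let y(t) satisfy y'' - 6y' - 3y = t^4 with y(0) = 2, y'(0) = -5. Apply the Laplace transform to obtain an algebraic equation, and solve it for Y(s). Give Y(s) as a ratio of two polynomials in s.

Y(s) = (2*s^6 - 17*s^5 + 24)/(s^7 - 6*s^6 - 3*s^5)

Transform both sides with L{·}.
The derivative rules (L{y''} = s^2 Y - s·y(0) - y'(0) and L{y'} = sY - y(0), with y(0) = 2, y'(0) = -5) turn the left side into (s^2 - 6*s - 3)Y - (2*s - 17).
The right side is L{t^4} = 24/s^5.
So (s^2 - 6*s - 3)Y = 24/s^5 + (2*s - 17).
Solve for Y(s) and write it as one ratio of polynomials.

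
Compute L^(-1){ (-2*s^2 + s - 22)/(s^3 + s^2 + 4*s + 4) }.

Factor the denominator: s^3 + s^2 + 4*s + 4 = (s + 1)*(s^2 + 4).
Partial fraction decomposition gives [-5/(s + 1)] + [3*s/(s^2 + 4)] + [-2/(s^2 + 4)].
Invert each term: -5/(s + 1) ↔ -5e^(-t); 3·s/(s^2 + 4) ↔ 3cos(2t); -1·2/(s^2 + 4) ↔ -sin(2t).

-sin(2*t) + 3*cos(2*t) - 5*exp(-t)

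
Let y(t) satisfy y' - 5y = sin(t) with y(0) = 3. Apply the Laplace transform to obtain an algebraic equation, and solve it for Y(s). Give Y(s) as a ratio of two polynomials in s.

Y(s) = (3*s^2 + 4)/(s^3 - 5*s^2 + s - 5)

Laplace-transform each side.
The derivative rules (L{y'} = sY - y(0) = sY - 3) turn the left side into (s - 5)Y - (3).
The right side is L{sin(t)} = 1/(s^2 + 1).
So (s - 5)Y = 1/(s^2 + 1) + (3).
Divide through and combine into a single rational function.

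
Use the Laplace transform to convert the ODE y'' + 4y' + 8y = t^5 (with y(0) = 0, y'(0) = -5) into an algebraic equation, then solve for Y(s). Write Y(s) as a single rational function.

Y(s) = (-5*s^6 + 120)/(s^8 + 4*s^7 + 8*s^6)

Apply the Laplace transform to the equation.
Using L{y''} = s^2 Y - s·y(0) - y'(0) and L{y'} = sY - y(0), with y(0) = 0, y'(0) = -5, the left side becomes (s^2 + 4*s + 8)Y - (-5).
The right side is L{t^5} = 120/s^6.
So (s^2 + 4*s + 8)Y = 120/s^6 + (-5).
Isolate Y and clear denominators.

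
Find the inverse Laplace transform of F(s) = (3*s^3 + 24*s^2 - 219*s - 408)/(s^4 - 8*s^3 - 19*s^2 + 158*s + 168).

3*exp(7*t) + 3*exp(6*t) - exp(-t) - 2*exp(-4*t)

Factor the denominator: s^4 - 8*s^3 - 19*s^2 + 158*s + 168 = (s - 7)*(s - 6)*(s + 1)*(s + 4).
Partial fraction decomposition gives [3/(s - 7)] + [-2/(s + 4)] + [3/(s - 6)] + [-1/(s + 1)].
Invert each term: 3/(s - 7) ↔ 3e^(7t); -2/(s + 4) ↔ -2e^(-4t); 3/(s - 6) ↔ 3e^(6t); -1/(s + 1) ↔ -e^(-t).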